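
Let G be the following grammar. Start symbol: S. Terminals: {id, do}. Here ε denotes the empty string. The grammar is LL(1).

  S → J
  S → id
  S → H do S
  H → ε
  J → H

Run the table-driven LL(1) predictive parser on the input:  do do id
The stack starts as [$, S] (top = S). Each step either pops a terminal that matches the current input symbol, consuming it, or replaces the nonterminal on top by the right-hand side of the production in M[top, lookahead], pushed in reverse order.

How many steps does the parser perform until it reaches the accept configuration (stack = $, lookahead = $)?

8

step 1: stack=$ S  input=do do id $  — expand S → H do S
step 2: stack=$ S do H  input=do do id $  — expand H → ε
step 3: stack=$ S do  input=do do id $  — match do
step 4: stack=$ S  input=do id $  — expand S → H do S
step 5: stack=$ S do H  input=do id $  — expand H → ε
step 6: stack=$ S do  input=do id $  — match do
step 7: stack=$ S  input=id $  — expand S → id
step 8: stack=$ id  input=id $  — match id
Accept reached after 8 steps.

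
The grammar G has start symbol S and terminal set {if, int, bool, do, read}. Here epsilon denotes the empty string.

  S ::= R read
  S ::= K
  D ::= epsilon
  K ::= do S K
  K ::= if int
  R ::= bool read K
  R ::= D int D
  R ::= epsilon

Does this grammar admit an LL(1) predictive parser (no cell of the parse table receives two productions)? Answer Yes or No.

FIRST(S) = {bool, do, if, int, read}
FIRST(D) = {epsilon}
FIRST(K) = {do, if}
FIRST(R) = {epsilon, bool, int}
FOLLOW(S) = {$, do, if}
FOLLOW(D) = {int, read}
FOLLOW(K) = {$, do, if, read}
FOLLOW(R) = {read}
Each cell of M receives at most one production.

Yes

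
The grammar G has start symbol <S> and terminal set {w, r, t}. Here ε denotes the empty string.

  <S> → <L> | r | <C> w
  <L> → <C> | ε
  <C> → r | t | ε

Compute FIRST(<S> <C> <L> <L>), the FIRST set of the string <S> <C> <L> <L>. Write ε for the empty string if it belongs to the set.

FIRST(<C>) = {ε, r, t}
FIRST(<L>) = {ε, r, t}  (via <C>)
FIRST(<S>) = {ε, r, t, w}  (via <L>, <C> w)
FIRST(<S> <C> <L> <L>): take FIRST of each symbol in turn, carrying on past any symbol whose FIRST contains ε; result {ε, r, t, w}.

{ε, r, t, w}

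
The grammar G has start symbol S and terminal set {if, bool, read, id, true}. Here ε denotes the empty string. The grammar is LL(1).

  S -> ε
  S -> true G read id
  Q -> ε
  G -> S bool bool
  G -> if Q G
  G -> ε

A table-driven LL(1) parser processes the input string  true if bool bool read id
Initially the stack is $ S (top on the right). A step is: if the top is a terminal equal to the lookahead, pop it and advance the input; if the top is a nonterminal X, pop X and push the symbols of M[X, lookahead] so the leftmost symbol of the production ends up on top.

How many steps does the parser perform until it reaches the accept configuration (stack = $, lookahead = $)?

step 1: stack=$ S  input=true if bool bool read id $  — expand S -> true G read id
step 2: stack=$ id read G true  input=true if bool bool read id $  — match true
step 3: stack=$ id read G  input=if bool bool read id $  — expand G -> if Q G
step 4: stack=$ id read G Q if  input=if bool bool read id $  — match if
step 5: stack=$ id read G Q  input=bool bool read id $  — expand Q -> ε
step 6: stack=$ id read G  input=bool bool read id $  — expand G -> S bool bool
step 7: stack=$ id read bool bool S  input=bool bool read id $  — expand S -> ε
step 8: stack=$ id read bool bool  input=bool bool read id $  — match bool
step 9: stack=$ id read bool  input=bool read id $  — match bool
step 10: stack=$ id read  input=read id $  — match read
step 11: stack=$ id  input=id $  — match id
Accept reached after 11 steps.

11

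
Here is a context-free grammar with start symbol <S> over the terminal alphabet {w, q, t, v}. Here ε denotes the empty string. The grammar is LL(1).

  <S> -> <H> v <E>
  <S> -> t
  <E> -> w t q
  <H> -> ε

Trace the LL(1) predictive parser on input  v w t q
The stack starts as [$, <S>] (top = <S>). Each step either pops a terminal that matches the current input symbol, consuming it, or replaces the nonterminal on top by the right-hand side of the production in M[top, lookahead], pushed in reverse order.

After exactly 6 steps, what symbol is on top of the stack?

q

step 1: stack=$ <S>  input=v w t q $  — expand <S> -> <H> v <E>
step 2: stack=$ <E> v <H>  input=v w t q $  — expand <H> -> ε
step 3: stack=$ <E> v  input=v w t q $  — match v
step 4: stack=$ <E>  input=w t q $  — expand <E> -> w t q
step 5: stack=$ q t w  input=w t q $  — match w
step 6: stack=$ q t  input=t q $  — match t
Stack after step 6: $ q (top = q).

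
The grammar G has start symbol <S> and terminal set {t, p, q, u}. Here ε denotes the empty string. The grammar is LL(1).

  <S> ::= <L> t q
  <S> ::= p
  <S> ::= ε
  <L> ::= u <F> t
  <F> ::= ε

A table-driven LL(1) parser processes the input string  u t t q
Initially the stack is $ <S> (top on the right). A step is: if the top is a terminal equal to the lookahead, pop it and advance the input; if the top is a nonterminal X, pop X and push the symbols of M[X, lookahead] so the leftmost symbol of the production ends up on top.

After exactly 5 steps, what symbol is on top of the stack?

     Stack          Input      Action
  1  $ <S>          u t t q $  expand <S> ::= <L> t q
  2  $ q t <L>      u t t q $  expand <L> ::= u <F> t
  3  $ q t t <F> u  u t t q $  match u
  4  $ q t t <F>    t t q $    expand <F> ::= ε
  5  $ q t t        t t q $    match t
Stack after step 5: $ q t (top = t).

t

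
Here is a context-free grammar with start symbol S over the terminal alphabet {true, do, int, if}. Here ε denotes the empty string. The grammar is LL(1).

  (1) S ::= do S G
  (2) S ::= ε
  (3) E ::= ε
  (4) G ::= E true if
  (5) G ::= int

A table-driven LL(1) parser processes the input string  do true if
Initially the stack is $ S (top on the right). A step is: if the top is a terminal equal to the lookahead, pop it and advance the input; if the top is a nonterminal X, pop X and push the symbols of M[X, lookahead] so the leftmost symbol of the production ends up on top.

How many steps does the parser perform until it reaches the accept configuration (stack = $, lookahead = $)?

7

     Stack        Input         Action
  1  $ S          do true if $  expand S ::= do S G
  2  $ G S do     do true if $  match do
  3  $ G S        true if $     expand S ::= ε
  4  $ G          true if $     expand G ::= E true if
  5  $ if true E  true if $     expand E ::= ε
  6  $ if true    true if $     match true
  7  $ if         if $          match if
Accept reached after 7 steps.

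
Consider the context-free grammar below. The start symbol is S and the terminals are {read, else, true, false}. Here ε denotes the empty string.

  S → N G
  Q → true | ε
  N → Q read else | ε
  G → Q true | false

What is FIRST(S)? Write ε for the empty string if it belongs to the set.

FIRST(Q) = {ε, true}
FIRST(N) = {ε, read, true}  (via Q read else)
FIRST(G) = {false, true}  (via Q true)
FIRST(S) = {false, read, true}  (via N G)

{false, read, true}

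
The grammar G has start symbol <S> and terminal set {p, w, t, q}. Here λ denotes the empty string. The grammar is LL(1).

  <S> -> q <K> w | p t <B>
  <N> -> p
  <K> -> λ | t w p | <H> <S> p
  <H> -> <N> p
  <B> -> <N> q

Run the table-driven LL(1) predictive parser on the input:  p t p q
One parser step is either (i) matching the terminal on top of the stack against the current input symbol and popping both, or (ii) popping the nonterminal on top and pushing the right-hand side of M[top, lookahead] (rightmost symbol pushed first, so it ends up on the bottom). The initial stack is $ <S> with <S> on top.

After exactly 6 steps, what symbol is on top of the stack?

     Stack      Input      Action
  1  $ <S>      p t p q $  expand <S> -> p t <B>
  2  $ <B> t p  p t p q $  match p
  3  $ <B> t    t p q $    match t
  4  $ <B>      p q $      expand <B> -> <N> q
  5  $ q <N>    p q $      expand <N> -> p
  6  $ q p      p q $      match p
Stack after step 6: $ q (top = q).

q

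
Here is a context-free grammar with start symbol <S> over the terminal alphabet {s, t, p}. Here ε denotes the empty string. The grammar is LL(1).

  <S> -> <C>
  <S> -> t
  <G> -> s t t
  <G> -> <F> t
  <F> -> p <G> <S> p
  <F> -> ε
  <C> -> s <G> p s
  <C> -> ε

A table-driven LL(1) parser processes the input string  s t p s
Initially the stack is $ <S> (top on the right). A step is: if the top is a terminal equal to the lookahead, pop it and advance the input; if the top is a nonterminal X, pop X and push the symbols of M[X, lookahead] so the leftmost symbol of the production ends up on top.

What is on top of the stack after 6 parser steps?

     Stack        Input      Action
  1  $ <S>        s t p s $  expand <S> -> <C>
  2  $ <C>        s t p s $  expand <C> -> s <G> p s
  3  $ s p <G> s  s t p s $  match s
  4  $ s p <G>    t p s $    expand <G> -> <F> t
  5  $ s p t <F>  t p s $    expand <F> -> ε
  6  $ s p t      t p s $    match t
Stack after step 6: $ s p (top = p).

p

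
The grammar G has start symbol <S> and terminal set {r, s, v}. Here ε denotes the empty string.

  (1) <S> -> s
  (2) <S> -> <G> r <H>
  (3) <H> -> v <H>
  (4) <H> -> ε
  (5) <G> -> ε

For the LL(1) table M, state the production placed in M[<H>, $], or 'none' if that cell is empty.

FIRST(<H>) = {ε, v}
FIRST(<G>) = {ε}
FIRST(<S>) = {r, s}  (via <G> r <H>)
FOLLOW(<S>) includes $ since <S> is the start symbol.
FOLLOW(<S>): <S> appears on no right-hand side. Thus FOLLOW(<S>) = {$}.
FOLLOW(<H>): in <S>-><G> r <H>, the suffix after <H> is empty, so FOLLOW(<H>) ⊇ FOLLOW(<S>) = {$}; in <H>->v <H>, the suffix after <H> is empty (adds nothing new). Thus FOLLOW(<H>) = {$}.
For <H> -> v <H>: FIRST(v <H>) = {v}, so it goes in M[<H>, t] for t ∈ {v}.
For <H> -> ε: FIRST(ε) = {ε}, so it goes in M[<H>, t] for t ∈ {}; since ε ∈ FIRST, also for every t ∈ FOLLOW(<H>) = {$}.

<H> -> ε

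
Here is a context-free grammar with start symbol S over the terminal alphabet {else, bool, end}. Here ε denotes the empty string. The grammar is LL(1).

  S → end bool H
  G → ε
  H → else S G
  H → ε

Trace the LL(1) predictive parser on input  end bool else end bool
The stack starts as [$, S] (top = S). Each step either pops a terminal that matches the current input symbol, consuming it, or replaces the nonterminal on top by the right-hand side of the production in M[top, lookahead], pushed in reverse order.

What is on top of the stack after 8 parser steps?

     Stack           Input                     Action
  1  $ S             end bool else end bool $  expand S → end bool H
  2  $ H bool end    end bool else end bool $  match end
  3  $ H bool        bool else end bool $      match bool
  4  $ H             else end bool $           expand H → else S G
  5  $ G S else      else end bool $           match else
  6  $ G S           end bool $                expand S → end bool H
  7  $ G H bool end  end bool $                match end
  8  $ G H bool      bool $                    match bool
Stack after step 8: $ G H (top = H).

H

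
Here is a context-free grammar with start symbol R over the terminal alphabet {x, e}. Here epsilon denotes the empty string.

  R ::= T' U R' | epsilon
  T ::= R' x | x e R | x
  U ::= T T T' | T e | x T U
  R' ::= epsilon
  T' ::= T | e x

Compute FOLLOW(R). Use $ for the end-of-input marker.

{$, e, x}

FIRST(R'): from R'::=epsilon we get {epsilon}. So FIRST(R') = {epsilon}.
FIRST(T): from T::=R' x we get {x}; from T::=x e R we get {x}; from T::=x we get {x}. So FIRST(T) = {x}.
FIRST(U): from U::=T T T' we get {x}; from U::=T e we get {x}; from U::=x T U we get {x}. So FIRST(U) = {x}.
FIRST(T'): from T'::=T we get {x}; from T'::=e x we get {e}. So FIRST(T') = {e, x}.
FIRST(R): from R::=T' U R' we get {e, x}; from R::=epsilon we get {epsilon}. So FIRST(R) = {epsilon, e, x}.
FOLLOW(R) includes $ since R is the start symbol.
FOLLOW(R): in T::=x e R, the suffix after R is empty, so FOLLOW(R) ⊇ FOLLOW(T) = {$, e, x}. Thus FOLLOW(R) = {$, e, x}.
FOLLOW(U): in R::=T' U R', U is followed by R' with FIRST {epsilon}; in R::=T' U R', the suffix after U is nullable, so FOLLOW(U) ⊇ FOLLOW(R) = {$, e, x}; in U::=x T U, the suffix after U is empty (adds nothing new). Thus FOLLOW(U) = {$, e, x}.
FOLLOW(R'): in R::=T' U R', the suffix after R' is empty, so FOLLOW(R') ⊇ FOLLOW(R) = {$, e, x}; in T::=R' x, R' is followed by x with FIRST {x}. Thus FOLLOW(R') = {$, e, x}.
FOLLOW(T'): in R::=T' U R', T' is followed by U R' with FIRST {x}; in U::=T T T', the suffix after T' is empty, so FOLLOW(T') ⊇ FOLLOW(U) = {$, e, x}. Thus FOLLOW(T') = {$, e, x}.
FOLLOW(T): in U::=T T T' (occurrence 1), T is followed by T T' with FIRST {x}; in U::=T T T' (occurrence 2), T is followed by T' with FIRST {e, x}; in U::=T e, T is followed by e with FIRST {e}; in U::=x T U, T is followed by U with FIRST {x}; in T'::=T, the suffix after T is empty, so FOLLOW(T) ⊇ FOLLOW(T') = {$, e, x}. Thus FOLLOW(T) = {$, e, x}.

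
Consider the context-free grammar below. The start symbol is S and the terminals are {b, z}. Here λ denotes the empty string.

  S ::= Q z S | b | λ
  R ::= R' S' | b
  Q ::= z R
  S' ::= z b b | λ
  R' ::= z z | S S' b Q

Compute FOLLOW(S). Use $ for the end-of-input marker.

{$, b, z}

FIRST(Q) = {z}
FIRST(S') = {λ, z}
FIRST(S) = {λ, b, z}  (via Q z S)
FIRST(R') = {b, z}  (via S S' b Q)
FIRST(R) = {b, z}  (via R' S')
FOLLOW(S) includes $ since S is the start symbol.
FOLLOW(S): in S::=Q z S, the suffix after S is empty (adds nothing new); in R'::=S S' b Q, S is followed by S' b Q with FIRST {b, z}. Thus FOLLOW(S) = {$, b, z}.
FOLLOW(R): in Q::=z R, the suffix after R is empty, so FOLLOW(R) ⊇ FOLLOW(Q) = {z}. Thus FOLLOW(R) = {z}.
FOLLOW(S'): in R::=R' S', the suffix after S' is empty, so FOLLOW(S') ⊇ FOLLOW(R) = {z}; in R'::=S S' b Q, S' is followed by b Q with FIRST {b}. Thus FOLLOW(S') = {b, z}.
FOLLOW(R'): in R::=R' S', R' is followed by S' with FIRST {λ, z}; in R::=R' S', the suffix after R' is nullable, so FOLLOW(R') ⊇ FOLLOW(R) = {z}. Thus FOLLOW(R') = {z}.
FOLLOW(Q): in S::=Q z S, Q is followed by z S with FIRST {z}; in R'::=S S' b Q, the suffix after Q is empty, so FOLLOW(Q) ⊇ FOLLOW(R') = {z}. Thus FOLLOW(Q) = {z}.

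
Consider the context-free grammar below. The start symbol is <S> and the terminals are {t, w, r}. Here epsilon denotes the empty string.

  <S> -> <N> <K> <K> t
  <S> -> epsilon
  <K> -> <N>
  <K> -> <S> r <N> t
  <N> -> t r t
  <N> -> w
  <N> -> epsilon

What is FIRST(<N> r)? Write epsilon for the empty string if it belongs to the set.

FIRST(<N>) = {epsilon, t, w}
FIRST(<S>) = {epsilon, r, t, w}  (via <N> <K> <K> t)
FIRST(<K>) = {epsilon, r, t, w}  (via <N>, <S> r <N> t)
FIRST(<N> r): take FIRST of each symbol in turn, carrying on past any symbol whose FIRST contains epsilon; result {r, t, w}.

{r, t, w}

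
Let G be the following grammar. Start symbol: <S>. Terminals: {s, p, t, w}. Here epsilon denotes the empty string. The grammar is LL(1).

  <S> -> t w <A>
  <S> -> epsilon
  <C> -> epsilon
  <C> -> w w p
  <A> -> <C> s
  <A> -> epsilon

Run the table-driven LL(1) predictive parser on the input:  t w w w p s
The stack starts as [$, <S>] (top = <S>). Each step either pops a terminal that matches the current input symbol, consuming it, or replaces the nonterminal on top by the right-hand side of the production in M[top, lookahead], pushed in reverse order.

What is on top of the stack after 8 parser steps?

     Stack      Input          Action
  1  $ <S>      t w w w p s $  expand <S> -> t w <A>
  2  $ <A> w t  t w w w p s $  match t
  3  $ <A> w    w w w p s $    match w
  4  $ <A>      w w p s $      expand <A> -> <C> s
  5  $ s <C>    w w p s $      expand <C> -> w w p
  6  $ s p w w  w w p s $      match w
  7  $ s p w    w p s $        match w
  8  $ s p      p s $          match p
Stack after step 8: $ s (top = s).

s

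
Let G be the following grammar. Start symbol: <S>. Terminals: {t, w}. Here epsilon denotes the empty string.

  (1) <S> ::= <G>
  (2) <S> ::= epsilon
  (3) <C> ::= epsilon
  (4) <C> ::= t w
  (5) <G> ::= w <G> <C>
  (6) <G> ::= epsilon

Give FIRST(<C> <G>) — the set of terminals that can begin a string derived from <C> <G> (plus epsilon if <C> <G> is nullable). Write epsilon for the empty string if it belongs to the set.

{epsilon, t, w}

FIRST(<C>) = {epsilon, t}
FIRST(<G>) = {epsilon, w}
FIRST(<S>) = {epsilon, w}  (via <G>)
FIRST(<C> <G>): take FIRST of each symbol in turn, carrying on past any symbol whose FIRST contains epsilon; result {epsilon, t, w}.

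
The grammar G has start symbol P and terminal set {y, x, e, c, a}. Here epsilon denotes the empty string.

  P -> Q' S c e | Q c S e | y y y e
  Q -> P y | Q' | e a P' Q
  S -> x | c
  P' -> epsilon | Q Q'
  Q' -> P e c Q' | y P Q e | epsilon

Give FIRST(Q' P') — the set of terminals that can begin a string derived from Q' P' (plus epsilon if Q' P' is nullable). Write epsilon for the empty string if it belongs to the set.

{epsilon, c, e, x, y}

FIRST(S) = {c, x}
FIRST(P) = {c, e, x, y}  (via Q' S c e, Q c S e)
FIRST(Q') = {epsilon, c, e, x, y}  (via P e c Q')
FIRST(Q) = {epsilon, c, e, x, y}  (via P y, Q')
FIRST(P') = {epsilon, c, e, x, y}  (via Q Q')
FIRST(Q' P'): take FIRST of each symbol in turn, carrying on past any symbol whose FIRST contains epsilon; result {epsilon, c, e, x, y}.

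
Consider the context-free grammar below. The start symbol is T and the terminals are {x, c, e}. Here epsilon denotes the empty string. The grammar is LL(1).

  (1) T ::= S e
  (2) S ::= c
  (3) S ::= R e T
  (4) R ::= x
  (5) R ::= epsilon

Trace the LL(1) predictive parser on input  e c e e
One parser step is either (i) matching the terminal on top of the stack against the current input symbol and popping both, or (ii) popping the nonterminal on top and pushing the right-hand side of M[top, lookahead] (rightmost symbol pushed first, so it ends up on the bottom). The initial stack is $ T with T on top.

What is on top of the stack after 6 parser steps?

c

     Stack      Input      Action
  1  $ T        e c e e $  expand T ::= S e
  2  $ e S      e c e e $  expand S ::= R e T
  3  $ e T e R  e c e e $  expand R ::= epsilon
  4  $ e T e    e c e e $  match e
  5  $ e T      c e e $    expand T ::= S e
  6  $ e e S    c e e $    expand S ::= c
Stack after step 6: $ e e c (top = c).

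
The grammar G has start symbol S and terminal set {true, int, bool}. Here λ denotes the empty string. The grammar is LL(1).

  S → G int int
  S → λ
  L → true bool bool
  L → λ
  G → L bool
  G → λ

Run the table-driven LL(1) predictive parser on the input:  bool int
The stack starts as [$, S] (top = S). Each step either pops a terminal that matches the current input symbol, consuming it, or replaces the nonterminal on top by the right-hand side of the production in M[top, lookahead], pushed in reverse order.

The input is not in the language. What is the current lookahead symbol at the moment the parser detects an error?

$

step 1: stack=$ S  input=bool int $  — expand S → G int int
step 2: stack=$ int int G  input=bool int $  — expand G → L bool
step 3: stack=$ int int bool L  input=bool int $  — expand L → λ
step 4: stack=$ int int bool  input=bool int $  — match bool
step 5: stack=$ int int  input=int $  — match int
step 6: stack=$ int  input=$  — error: top is terminal int but lookahead is $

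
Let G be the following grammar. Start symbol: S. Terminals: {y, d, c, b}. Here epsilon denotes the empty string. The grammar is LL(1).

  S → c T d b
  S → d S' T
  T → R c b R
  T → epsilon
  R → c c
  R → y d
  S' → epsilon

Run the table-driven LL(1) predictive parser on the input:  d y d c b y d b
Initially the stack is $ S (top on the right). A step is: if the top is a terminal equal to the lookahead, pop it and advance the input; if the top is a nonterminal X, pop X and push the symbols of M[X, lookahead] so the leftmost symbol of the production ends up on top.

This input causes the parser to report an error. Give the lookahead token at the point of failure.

step 1: stack=$ S  input=d y d c b y d b $  — expand S → d S' T
step 2: stack=$ T S' d  input=d y d c b y d b $  — match d
step 3: stack=$ T S'  input=y d c b y d b $  — expand S' → epsilon
step 4: stack=$ T  input=y d c b y d b $  — expand T → R c b R
step 5: stack=$ R b c R  input=y d c b y d b $  — expand R → y d
step 6: stack=$ R b c d y  input=y d c b y d b $  — match y
step 7: stack=$ R b c d  input=d c b y d b $  — match d
step 8: stack=$ R b c  input=c b y d b $  — match c
step 9: stack=$ R b  input=b y d b $  — match b
step 10: stack=$ R  input=y d b $  — expand R → y d
step 11: stack=$ d y  input=y d b $  — match y
step 12: stack=$ d  input=d b $  — match d
step 13: stack=$  input=b $  — error: stack empty but input remains

b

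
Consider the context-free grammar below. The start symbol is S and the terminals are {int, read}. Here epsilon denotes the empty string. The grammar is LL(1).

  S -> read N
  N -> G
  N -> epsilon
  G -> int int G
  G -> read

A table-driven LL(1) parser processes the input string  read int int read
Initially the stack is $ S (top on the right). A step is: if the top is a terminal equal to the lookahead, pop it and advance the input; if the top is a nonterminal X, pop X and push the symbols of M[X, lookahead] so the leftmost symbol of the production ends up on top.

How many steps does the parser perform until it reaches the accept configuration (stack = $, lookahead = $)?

step 1: stack=$ S  input=read int int read $  — expand S -> read N
step 2: stack=$ N read  input=read int int read $  — match read
step 3: stack=$ N  input=int int read $  — expand N -> G
step 4: stack=$ G  input=int int read $  — expand G -> int int G
step 5: stack=$ G int int  input=int int read $  — match int
step 6: stack=$ G int  input=int read $  — match int
step 7: stack=$ G  input=read $  — expand G -> read
step 8: stack=$ read  input=read $  — match read
Accept reached after 8 steps.

8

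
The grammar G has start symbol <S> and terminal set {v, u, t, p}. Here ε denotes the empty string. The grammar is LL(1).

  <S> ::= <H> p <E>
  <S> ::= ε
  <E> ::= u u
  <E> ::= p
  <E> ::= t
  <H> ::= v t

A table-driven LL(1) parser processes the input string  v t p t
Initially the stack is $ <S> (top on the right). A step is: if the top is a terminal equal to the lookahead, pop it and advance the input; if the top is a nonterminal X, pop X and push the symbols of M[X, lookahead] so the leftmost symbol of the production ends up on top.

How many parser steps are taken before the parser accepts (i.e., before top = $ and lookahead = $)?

step 1: stack=$ <S>  input=v t p t $  — expand <S> ::= <H> p <E>
step 2: stack=$ <E> p <H>  input=v t p t $  — expand <H> ::= v t
step 3: stack=$ <E> p t v  input=v t p t $  — match v
step 4: stack=$ <E> p t  input=t p t $  — match t
step 5: stack=$ <E> p  input=p t $  — match p
step 6: stack=$ <E>  input=t $  — expand <E> ::= t
step 7: stack=$ t  input=t $  — match t
Accept reached after 7 steps.

7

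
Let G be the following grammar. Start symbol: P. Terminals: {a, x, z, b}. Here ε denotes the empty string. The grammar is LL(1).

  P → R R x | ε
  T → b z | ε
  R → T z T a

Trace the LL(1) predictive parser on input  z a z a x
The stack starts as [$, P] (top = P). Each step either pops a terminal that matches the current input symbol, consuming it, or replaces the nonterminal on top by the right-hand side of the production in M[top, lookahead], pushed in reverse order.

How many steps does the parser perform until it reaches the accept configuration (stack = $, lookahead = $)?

12

step 1: stack=$ P  input=z a z a x $  — expand P → R R x
step 2: stack=$ x R R  input=z a z a x $  — expand R → T z T a
step 3: stack=$ x R a T z T  input=z a z a x $  — expand T → ε
step 4: stack=$ x R a T z  input=z a z a x $  — match z
step 5: stack=$ x R a T  input=a z a x $  — expand T → ε
step 6: stack=$ x R a  input=a z a x $  — match a
step 7: stack=$ x R  input=z a x $  — expand R → T z T a
step 8: stack=$ x a T z T  input=z a x $  — expand T → ε
step 9: stack=$ x a T z  input=z a x $  — match z
step 10: stack=$ x a T  input=a x $  — expand T → ε
step 11: stack=$ x a  input=a x $  — match a
step 12: stack=$ x  input=x $  — match x
Accept reached after 12 steps.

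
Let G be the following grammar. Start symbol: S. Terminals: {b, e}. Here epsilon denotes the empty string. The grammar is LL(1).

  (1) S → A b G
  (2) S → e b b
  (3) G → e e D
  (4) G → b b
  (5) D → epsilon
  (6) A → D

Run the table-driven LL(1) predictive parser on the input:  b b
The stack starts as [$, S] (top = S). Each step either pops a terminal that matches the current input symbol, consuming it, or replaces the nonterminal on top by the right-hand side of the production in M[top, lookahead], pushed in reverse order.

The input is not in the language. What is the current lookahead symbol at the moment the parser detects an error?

step 1: stack=$ S  input=b b $  — expand S → A b G
step 2: stack=$ G b A  input=b b $  — expand A → D
step 3: stack=$ G b D  input=b b $  — expand D → epsilon
step 4: stack=$ G b  input=b b $  — match b
step 5: stack=$ G  input=b $  — expand G → b b
step 6: stack=$ b b  input=b $  — match b
step 7: stack=$ b  input=$  — error: top is terminal b but lookahead is $

$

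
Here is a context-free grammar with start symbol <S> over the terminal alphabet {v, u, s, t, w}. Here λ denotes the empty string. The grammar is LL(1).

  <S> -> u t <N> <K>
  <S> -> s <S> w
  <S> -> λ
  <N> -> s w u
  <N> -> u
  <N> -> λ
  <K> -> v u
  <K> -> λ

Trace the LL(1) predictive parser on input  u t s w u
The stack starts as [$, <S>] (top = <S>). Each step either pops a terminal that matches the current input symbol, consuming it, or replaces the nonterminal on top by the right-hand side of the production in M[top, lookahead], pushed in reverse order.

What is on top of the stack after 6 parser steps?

     Stack          Input        Action
  1  $ <S>          u t s w u $  expand <S> -> u t <N> <K>
  2  $ <K> <N> t u  u t s w u $  match u
  3  $ <K> <N> t    t s w u $    match t
  4  $ <K> <N>      s w u $      expand <N> -> s w u
  5  $ <K> u w s    s w u $      match s
  6  $ <K> u w      w u $        match w
Stack after step 6: $ <K> u (top = u).

u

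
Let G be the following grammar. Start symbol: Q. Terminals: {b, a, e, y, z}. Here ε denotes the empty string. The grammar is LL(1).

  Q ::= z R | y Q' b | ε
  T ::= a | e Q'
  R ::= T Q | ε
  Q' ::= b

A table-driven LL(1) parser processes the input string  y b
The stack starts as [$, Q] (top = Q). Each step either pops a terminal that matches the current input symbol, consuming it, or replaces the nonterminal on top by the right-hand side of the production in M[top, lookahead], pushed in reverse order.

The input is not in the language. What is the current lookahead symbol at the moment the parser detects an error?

$

step 1: stack=$ Q  input=y b $  — expand Q ::= y Q' b
step 2: stack=$ b Q' y  input=y b $  — match y
step 3: stack=$ b Q'  input=b $  — expand Q' ::= b
step 4: stack=$ b b  input=b $  — match b
step 5: stack=$ b  input=$  — error: top is terminal b but lookahead is $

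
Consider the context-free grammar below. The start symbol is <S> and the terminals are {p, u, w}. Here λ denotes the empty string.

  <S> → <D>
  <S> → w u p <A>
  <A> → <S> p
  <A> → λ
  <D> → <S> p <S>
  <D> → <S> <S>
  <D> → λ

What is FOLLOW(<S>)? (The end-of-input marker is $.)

{$, p, w}

FIRST(<S>): from <S>→<D> we get {λ, p, w}; from <S>→w u p <A> we get {w}. So FIRST(<S>) = {λ, p, w}.
FIRST(<A>): from <A>→<S> p we get {p, w}; from <A>→λ we get {λ}. So FIRST(<A>) = {λ, p, w}.
FIRST(<D>): from <D>→<S> p <S> we get {p, w}; from <D>→<S> <S> we get {λ, p, w}; from <D>→λ we get {λ}. So FIRST(<D>) = {λ, p, w}.
FOLLOW(<S>) includes $ since <S> is the start symbol.
FOLLOW(<S>): in <A>→<S> p, <S> is followed by p with FIRST {p}; in <D>→<S> p <S> (occurrence 1), <S> is followed by p <S> with FIRST {p}; in <D>→<S> p <S> (occurrence 2), the suffix after <S> is empty, so FOLLOW(<S>) ⊇ FOLLOW(<D>) = {$, p, w}; in <D>→<S> <S> (occurrence 1), <S> is followed by <S> with FIRST {λ, p, w}; in <D>→<S> <S> (occurrence 1), the suffix after <S> is nullable, so FOLLOW(<S>) ⊇ FOLLOW(<D>) = {$, p, w}; in <D>→<S> <S> (occurrence 2), the suffix after <S> is empty, so FOLLOW(<S>) ⊇ FOLLOW(<D>) = {$, p, w}. Thus FOLLOW(<S>) = {$, p, w}.
FOLLOW(<A>): in <S>→w u p <A>, the suffix after <A> is empty, so FOLLOW(<A>) ⊇ FOLLOW(<S>) = {$, p, w}. Thus FOLLOW(<A>) = {$, p, w}.
FOLLOW(<D>): in <S>→<D>, the suffix after <D> is empty, so FOLLOW(<D>) ⊇ FOLLOW(<S>) = {$, p, w}. Thus FOLLOW(<D>) = {$, p, w}.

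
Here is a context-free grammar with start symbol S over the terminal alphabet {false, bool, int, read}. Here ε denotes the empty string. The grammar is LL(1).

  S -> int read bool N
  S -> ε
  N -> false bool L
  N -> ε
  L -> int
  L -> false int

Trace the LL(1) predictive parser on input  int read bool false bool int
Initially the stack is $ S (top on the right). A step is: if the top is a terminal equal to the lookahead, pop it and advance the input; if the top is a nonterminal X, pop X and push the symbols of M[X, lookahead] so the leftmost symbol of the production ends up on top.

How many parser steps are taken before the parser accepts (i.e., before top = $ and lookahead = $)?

9

step 1: stack=$ S  input=int read bool false bool int $  — expand S -> int read bool N
step 2: stack=$ N bool read int  input=int read bool false bool int $  — match int
step 3: stack=$ N bool read  input=read bool false bool int $  — match read
step 4: stack=$ N bool  input=bool false bool int $  — match bool
step 5: stack=$ N  input=false bool int $  — expand N -> false bool L
step 6: stack=$ L bool false  input=false bool int $  — match false
step 7: stack=$ L bool  input=bool int $  — match bool
step 8: stack=$ L  input=int $  — expand L -> int
step 9: stack=$ int  input=int $  — match int
Accept reached after 9 steps.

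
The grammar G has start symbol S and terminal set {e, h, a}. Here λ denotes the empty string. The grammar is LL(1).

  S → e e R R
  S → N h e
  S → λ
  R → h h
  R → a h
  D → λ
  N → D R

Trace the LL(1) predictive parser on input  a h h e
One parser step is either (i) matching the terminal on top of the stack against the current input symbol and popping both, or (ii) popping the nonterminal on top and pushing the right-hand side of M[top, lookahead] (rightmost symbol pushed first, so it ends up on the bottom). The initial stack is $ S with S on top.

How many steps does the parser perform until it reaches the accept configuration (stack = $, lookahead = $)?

     Stack      Input      Action
  1  $ S        a h h e $  expand S → N h e
  2  $ e h N    a h h e $  expand N → D R
  3  $ e h R D  a h h e $  expand D → λ
  4  $ e h R    a h h e $  expand R → a h
  5  $ e h h a  a h h e $  match a
  6  $ e h h    h h e $    match h
  7  $ e h      h e $      match h
  8  $ e        e $        match e
Accept reached after 8 steps.

8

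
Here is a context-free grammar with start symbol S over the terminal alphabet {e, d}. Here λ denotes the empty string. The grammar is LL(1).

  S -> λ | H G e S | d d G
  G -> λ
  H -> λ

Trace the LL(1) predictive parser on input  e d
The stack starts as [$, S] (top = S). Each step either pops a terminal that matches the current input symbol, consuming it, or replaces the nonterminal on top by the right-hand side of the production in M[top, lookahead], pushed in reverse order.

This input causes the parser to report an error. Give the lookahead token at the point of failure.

$

step 1: stack=$ S  input=e d $  — expand S -> H G e S
step 2: stack=$ S e G H  input=e d $  — expand H -> λ
step 3: stack=$ S e G  input=e d $  — expand G -> λ
step 4: stack=$ S e  input=e d $  — match e
step 5: stack=$ S  input=d $  — expand S -> d d G
step 6: stack=$ G d d  input=d $  — match d
step 7: stack=$ G d  input=$  — error: top is terminal d but lookahead is $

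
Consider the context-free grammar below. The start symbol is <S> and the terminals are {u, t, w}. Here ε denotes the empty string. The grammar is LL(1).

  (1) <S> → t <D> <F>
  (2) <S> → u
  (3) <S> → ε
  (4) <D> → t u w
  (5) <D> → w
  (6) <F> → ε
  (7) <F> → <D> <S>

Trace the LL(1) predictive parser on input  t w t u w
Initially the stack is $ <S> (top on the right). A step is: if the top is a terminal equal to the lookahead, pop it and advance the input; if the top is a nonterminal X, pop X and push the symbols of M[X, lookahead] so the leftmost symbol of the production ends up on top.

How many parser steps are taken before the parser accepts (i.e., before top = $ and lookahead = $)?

10

step 1: stack=$ <S>  input=t w t u w $  — expand <S> → t <D> <F>
step 2: stack=$ <F> <D> t  input=t w t u w $  — match t
step 3: stack=$ <F> <D>  input=w t u w $  — expand <D> → w
step 4: stack=$ <F> w  input=w t u w $  — match w
step 5: stack=$ <F>  input=t u w $  — expand <F> → <D> <S>
step 6: stack=$ <S> <D>  input=t u w $  — expand <D> → t u w
step 7: stack=$ <S> w u t  input=t u w $  — match t
step 8: stack=$ <S> w u  input=u w $  — match u
step 9: stack=$ <S> w  input=w $  — match w
step 10: stack=$ <S>  input=$  — expand <S> → ε
Accept reached after 10 steps.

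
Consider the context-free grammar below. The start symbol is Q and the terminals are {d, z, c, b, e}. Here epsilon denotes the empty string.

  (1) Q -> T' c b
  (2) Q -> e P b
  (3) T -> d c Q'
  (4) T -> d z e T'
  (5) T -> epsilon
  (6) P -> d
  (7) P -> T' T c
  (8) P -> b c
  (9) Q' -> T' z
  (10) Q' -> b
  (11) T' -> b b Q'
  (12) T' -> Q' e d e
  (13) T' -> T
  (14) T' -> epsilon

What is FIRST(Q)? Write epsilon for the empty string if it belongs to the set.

{b, c, d, e, z}

FIRST(T): from T->d c Q' we get {d}; from T->d z e T' we get {d}; from T->epsilon we get {epsilon}. So FIRST(T) = {epsilon, d}.
FIRST(Q): from Q->T' c b we get {b, c, d, z}; from Q->e P b we get {e}. So FIRST(Q) = {b, c, d, e, z}.
FIRST(P): from P->d we get {d}; from P->T' T c we get {b, c, d, z}; from P->b c we get {b}. So FIRST(P) = {b, c, d, z}.
FIRST(Q'): from Q'->T' z we get {b, d, z}; from Q'->b we get {b}. So FIRST(Q') = {b, d, z}.
FIRST(T'): from T'->b b Q' we get {b}; from T'->Q' e d e we get {b, d, z}; from T'->T we get {epsilon, d}; from T'->epsilon we get {epsilon}. So FIRST(T') = {epsilon, b, d, z}.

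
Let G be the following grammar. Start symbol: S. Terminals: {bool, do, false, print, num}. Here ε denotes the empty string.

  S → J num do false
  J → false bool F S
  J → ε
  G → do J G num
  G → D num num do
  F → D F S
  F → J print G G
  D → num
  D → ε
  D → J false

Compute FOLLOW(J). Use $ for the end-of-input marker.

{do, false, num, print}

FIRST(J): from J→false bool F S we get {false}; from J→ε we get {ε}. So FIRST(J) = {ε, false}.
FIRST(S): from S→J num do false we get {false, num}. So FIRST(S) = {false, num}.
FIRST(D): from D→num we get {num}; from D→ε we get {ε}; from D→J false we get {false}. So FIRST(D) = {ε, false, num}.
FIRST(G): from G→do J G num we get {do}; from G→D num num do we get {false, num}. So FIRST(G) = {do, false, num}.
FIRST(F): from F→D F S we get {false, num, print}; from F→J print G G we get {false, print}. So FIRST(F) = {false, num, print}.
FOLLOW(S) includes $ since S is the start symbol.
FOLLOW(J): in S→J num do false, J is followed by num do false with FIRST {num}; in G→do J G num, J is followed by G num with FIRST {do, false, num}; in F→J print G G, J is followed by print G G with FIRST {print}; in D→J false, J is followed by false with FIRST {false}. Thus FOLLOW(J) = {do, false, num, print}.
FOLLOW(F): in J→false bool F S, F is followed by S with FIRST {false, num}; in F→D F S, F is followed by S with FIRST {false, num}. Thus FOLLOW(F) = {false, num}.
FOLLOW(S): in J→false bool F S, the suffix after S is empty, so FOLLOW(S) ⊇ FOLLOW(J) = {do, false, num, print}; in F→D F S, the suffix after S is empty, so FOLLOW(S) ⊇ FOLLOW(F) = {false, num}. Thus FOLLOW(S) = {$, do, false, num, print}.
FOLLOW(G): in G→do J G num, G is followed by num with FIRST {num}; in F→J print G G (occurrence 1), G is followed by G with FIRST {do, false, num}; in F→J print G G (occurrence 2), the suffix after G is empty, so FOLLOW(G) ⊇ FOLLOW(F) = {false, num}. Thus FOLLOW(G) = {do, false, num}.
FOLLOW(D): in G→D num num do, D is followed by num num do with FIRST {num}; in F→D F S, D is followed by F S with FIRST {false, num, print}. Thus FOLLOW(D) = {false, num, print}.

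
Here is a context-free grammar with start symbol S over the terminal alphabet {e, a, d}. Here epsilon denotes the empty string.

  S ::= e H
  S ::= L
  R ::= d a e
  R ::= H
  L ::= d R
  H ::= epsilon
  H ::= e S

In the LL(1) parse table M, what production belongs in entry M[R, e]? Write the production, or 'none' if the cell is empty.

R ::= H

FIRST(L): from L::=d R we get {d}. So FIRST(L) = {d}.
FIRST(H): from H::=epsilon we get {epsilon}; from H::=e S we get {e}. So FIRST(H) = {epsilon, e}.
FIRST(S): from S::=e H we get {e}; from S::=L we get {d}. So FIRST(S) = {d, e}.
FIRST(R): from R::=d a e we get {d}; from R::=H we get {epsilon, e}. So FIRST(R) = {epsilon, d, e}.
FOLLOW(S) includes $ since S is the start symbol.
FOLLOW(L): in S::=L, the suffix after L is empty, so FOLLOW(L) ⊇ FOLLOW(S) = {$}. Thus FOLLOW(L) = {$}.
FOLLOW(R): in L::=d R, the suffix after R is empty, so FOLLOW(R) ⊇ FOLLOW(L) = {$}. Thus FOLLOW(R) = {$}.
For R ::= d a e: FIRST(d a e) = {d}, so it goes in M[R, t] for t ∈ {d}.
For R ::= H: FIRST(H) = {epsilon, e}, so it goes in M[R, t] for t ∈ {e}; since epsilon ∈ FIRST, also for every t ∈ FOLLOW(R) = {$}.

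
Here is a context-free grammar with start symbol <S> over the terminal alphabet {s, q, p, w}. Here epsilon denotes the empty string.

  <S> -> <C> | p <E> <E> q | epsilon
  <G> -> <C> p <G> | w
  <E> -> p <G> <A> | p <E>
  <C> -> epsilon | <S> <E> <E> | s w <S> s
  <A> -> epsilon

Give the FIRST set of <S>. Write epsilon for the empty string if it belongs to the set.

FIRST(<E>) = {p}
FIRST(<A>) = {epsilon}
FIRST(<S>) = {epsilon, p, s}  (via <C>)
FIRST(<C>) = {epsilon, p, s}  (via <S> <E> <E>)
FIRST(<G>) = {p, s, w}  (via <C> p <G>)

{epsilon, p, s}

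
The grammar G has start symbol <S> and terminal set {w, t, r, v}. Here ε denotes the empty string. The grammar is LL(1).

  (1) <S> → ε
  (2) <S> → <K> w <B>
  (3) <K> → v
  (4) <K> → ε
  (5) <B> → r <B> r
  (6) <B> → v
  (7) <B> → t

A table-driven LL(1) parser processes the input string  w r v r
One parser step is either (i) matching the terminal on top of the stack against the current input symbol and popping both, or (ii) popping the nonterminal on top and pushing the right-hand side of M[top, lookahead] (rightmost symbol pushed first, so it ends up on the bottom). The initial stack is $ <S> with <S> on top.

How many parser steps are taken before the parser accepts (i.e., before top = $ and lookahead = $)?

     Stack        Input      Action
  1  $ <S>        w r v r $  expand <S> → <K> w <B>
  2  $ <B> w <K>  w r v r $  expand <K> → ε
  3  $ <B> w      w r v r $  match w
  4  $ <B>        r v r $    expand <B> → r <B> r
  5  $ r <B> r    r v r $    match r
  6  $ r <B>      v r $      expand <B> → v
  7  $ r v        v r $      match v
  8  $ r          r $        match r
Accept reached after 8 steps.

8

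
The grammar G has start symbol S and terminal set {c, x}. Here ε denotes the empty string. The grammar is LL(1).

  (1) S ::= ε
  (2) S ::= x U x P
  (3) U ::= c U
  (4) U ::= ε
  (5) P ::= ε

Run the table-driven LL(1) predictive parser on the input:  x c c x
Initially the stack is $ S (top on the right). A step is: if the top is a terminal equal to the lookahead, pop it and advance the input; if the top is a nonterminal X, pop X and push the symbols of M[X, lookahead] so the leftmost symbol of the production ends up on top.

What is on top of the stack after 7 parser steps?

     Stack      Input      Action
  1  $ S        x c c x $  expand S ::= x U x P
  2  $ P x U x  x c c x $  match x
  3  $ P x U    c c x $    expand U ::= c U
  4  $ P x U c  c c x $    match c
  5  $ P x U    c x $      expand U ::= c U
  6  $ P x U c  c x $      match c
  7  $ P x U    x $        expand U ::= ε
Stack after step 7: $ P x (top = x).

x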